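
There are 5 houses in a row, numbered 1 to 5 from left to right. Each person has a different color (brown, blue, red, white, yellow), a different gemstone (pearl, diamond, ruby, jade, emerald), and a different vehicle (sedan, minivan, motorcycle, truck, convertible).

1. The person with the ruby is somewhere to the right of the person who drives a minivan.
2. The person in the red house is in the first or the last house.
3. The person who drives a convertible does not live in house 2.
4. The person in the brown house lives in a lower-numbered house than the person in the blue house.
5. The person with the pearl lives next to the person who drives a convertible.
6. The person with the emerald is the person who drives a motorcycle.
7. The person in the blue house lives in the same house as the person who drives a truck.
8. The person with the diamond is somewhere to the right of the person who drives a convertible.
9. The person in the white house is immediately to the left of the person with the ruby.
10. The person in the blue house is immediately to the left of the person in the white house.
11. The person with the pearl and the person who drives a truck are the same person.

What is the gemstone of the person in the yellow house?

The person in the blue house is narrowed to house 2 or 3; consider each.
Placing it in house 3 leads to a contradiction, so it's in house 2.
The person in the brown house is in house 1 (clue 4).
Clue 7 places the person who drives a truck in house 2.
By clue 10, the person in the white house is in house 3.
From clue 11, the person with the pearl must be in house 2.
House 4's color must be yellow (nothing else left).
House 5's color must be red (nothing else left).
The person with the ruby is in house 4 (clue 9).
The only vehicle still possible for house 4 is sedan.
House 5's vehicle must be motorcycle (nothing else left).
Clue 6 places the person with the emerald in house 5.
The only gemstone still possible for house 1 is jade.
House 3 gemstone: only diamond fits.
From clue 8, the person who drives a convertible must be in house 1.
House 3's vehicle must be minivan (nothing else left).
So: house 1 = brown/jade/convertible, house 2 = blue/pearl/truck, house 3 = white/diamond/minivan, house 4 = yellow/ruby/sedan, house 5 = red/emerald/motorcycle.

ruby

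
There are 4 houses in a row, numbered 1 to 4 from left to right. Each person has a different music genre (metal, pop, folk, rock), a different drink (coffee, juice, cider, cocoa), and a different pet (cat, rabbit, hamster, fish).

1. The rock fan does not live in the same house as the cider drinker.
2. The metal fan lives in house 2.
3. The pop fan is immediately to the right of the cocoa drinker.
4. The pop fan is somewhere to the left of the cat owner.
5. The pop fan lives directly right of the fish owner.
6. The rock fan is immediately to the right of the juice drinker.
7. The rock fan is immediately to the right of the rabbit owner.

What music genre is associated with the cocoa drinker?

The metal fan is in house 2 (clue 2).
House 1 music genre: only folk fits.
The only music genre still possible for house 3 is pop.
House 4's music genre must be rock (nothing else left).
The cocoa drinker is in house 2 (clue 3).
By clue 4, the cat owner is in house 4.
The fish owner is in house 2 (clue 5).
By clue 6, the juice drinker is in house 3.
From clue 7, the rabbit owner must be in house 3.
The only drink still possible for house 4 is coffee.
The only pet still possible for house 1 is hamster.
House 1 drink: only cider fits.
So: house 1 = folk/cider/hamster, house 2 = metal/cocoa/fish, house 3 = pop/juice/rabbit, house 4 = rock/coffee/cat.

metal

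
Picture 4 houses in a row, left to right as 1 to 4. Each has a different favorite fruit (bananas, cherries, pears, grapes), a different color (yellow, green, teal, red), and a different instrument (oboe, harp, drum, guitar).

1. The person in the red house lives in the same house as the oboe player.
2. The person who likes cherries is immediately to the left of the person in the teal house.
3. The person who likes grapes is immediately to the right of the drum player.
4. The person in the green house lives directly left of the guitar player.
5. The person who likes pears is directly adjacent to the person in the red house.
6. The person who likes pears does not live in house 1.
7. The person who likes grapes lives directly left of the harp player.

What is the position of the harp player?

The person who likes grapes is narrowed to house 2 or 3; consider each.
Placing it in house 3 leads to a contradiction, so it's in house 2.
Clue 3: the drum player is in house 1.
From clue 7, the harp player must be in house 3.
By clue 5, the person who likes pears is in house 3.
The only favorite fruit still possible for house 4 is bananas.
The person in the teal house is in house 2 (clue 2).
That leaves cherries as the favorite fruit for house 1.
The only color still possible for house 4 is red.
By clue 1, the oboe player is in house 4.
The only instrument still possible for house 2 is guitar.
Clue 4: the person in the green house is in house 1.
The only color still possible for house 3 is yellow.
So: house 1 = cherries/green/drum, house 2 = grapes/teal/guitar, house 3 = pears/yellow/harp, house 4 = bananas/red/oboe.

3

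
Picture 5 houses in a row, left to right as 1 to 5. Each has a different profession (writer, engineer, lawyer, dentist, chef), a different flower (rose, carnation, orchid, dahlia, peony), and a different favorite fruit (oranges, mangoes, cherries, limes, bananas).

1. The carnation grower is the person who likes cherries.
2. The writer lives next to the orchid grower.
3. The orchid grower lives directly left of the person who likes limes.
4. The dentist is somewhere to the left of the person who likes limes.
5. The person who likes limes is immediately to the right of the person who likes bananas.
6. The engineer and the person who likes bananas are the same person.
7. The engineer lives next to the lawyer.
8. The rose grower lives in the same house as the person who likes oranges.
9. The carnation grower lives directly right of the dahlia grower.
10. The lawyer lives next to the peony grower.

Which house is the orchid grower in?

The dentist is narrowed to house 1 or 2 or 3 or 4; consider each.
Placing it in house 2 and house 3 and house 4 leads to a contradiction, so it's in house 1.
The engineer is narrowed to house 2 or 3 or 4; consider each.
Placing it in house 2 and house 4 leads to a contradiction, so it's in house 3.
The person who likes bananas is in house 3 (clue 6).
From clue 5, the person who likes limes must be in house 4.
From clue 3, the orchid grower must be in house 3.
The only flower still possible for house 4 is dahlia.
By clue 9, the carnation grower is in house 5.
So house 5 gets chef for profession.
The only flower still possible for house 1 is peony.
That leaves rose as the flower for house 2.
By clue 1, the person who likes cherries is in house 5.
The person who likes oranges is in house 2 (clue 8).
Clue 10 places the lawyer in house 2.
The only profession still possible for house 4 is writer.
House 1's favorite fruit must be mangoes (nothing else left).
So: house 1 = dentist/peony/mangoes, house 2 = lawyer/rose/oranges, house 3 = engineer/orchid/bananas, house 4 = writer/dahlia/limes, house 5 = chef/carnation/cherries.

3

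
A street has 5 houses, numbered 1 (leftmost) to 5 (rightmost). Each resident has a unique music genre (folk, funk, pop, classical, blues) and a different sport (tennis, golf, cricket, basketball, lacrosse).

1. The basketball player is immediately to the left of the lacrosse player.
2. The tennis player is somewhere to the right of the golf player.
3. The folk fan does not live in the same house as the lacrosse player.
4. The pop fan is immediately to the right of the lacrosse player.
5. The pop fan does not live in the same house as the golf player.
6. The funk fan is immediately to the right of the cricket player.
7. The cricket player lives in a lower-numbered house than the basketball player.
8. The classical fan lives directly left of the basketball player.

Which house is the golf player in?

House 5's sport must be tennis (nothing else left).
The classical fan is narrowed to house 1 or 2; consider each.
Placing it in house 1 leads to a contradiction, so it's in house 2.
The basketball player is in house 3 (clue 8).
House 4 sport: only lacrosse fits.
The pop fan is in house 5 (clue 4).
From clue 6, the cricket player must be in house 2.
House 3's music genre must be funk (nothing else left).
House 4's music genre must be blues (nothing else left).
That leaves golf as the sport for house 1.
House 1's music genre must be folk (nothing else left).
So: house 1 = folk/golf, house 2 = classical/cricket, house 3 = funk/basketball, house 4 = blues/lacrosse, house 5 = pop/tennis.

1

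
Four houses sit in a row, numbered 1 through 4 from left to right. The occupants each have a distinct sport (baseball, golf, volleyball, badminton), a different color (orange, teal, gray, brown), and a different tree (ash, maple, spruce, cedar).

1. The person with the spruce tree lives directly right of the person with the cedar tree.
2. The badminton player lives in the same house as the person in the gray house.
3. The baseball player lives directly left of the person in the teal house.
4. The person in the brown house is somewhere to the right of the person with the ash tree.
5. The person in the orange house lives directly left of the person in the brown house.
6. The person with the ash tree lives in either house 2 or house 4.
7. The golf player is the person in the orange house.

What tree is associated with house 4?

Clue 6: the person with the ash tree is in house 2.
By clue 1, the person with the spruce tree is in house 4.
Clue 1 places the person with the cedar tree in house 3.
The only color still possible for house 1 is gray.
That leaves maple as the tree for house 1.
Clue 2: the badminton player is in house 1.
So house 4 gets volleyball for sport.
House 2's color must be orange (nothing else left).
Clue 5: the person in the brown house is in house 3.
The golf player is in house 2 (clue 7).
House 3 sport: only baseball fits.
House 4's color must be teal (nothing else left).
So: house 1 = badminton/gray/maple, house 2 = golf/orange/ash, house 3 = baseball/brown/cedar, house 4 = volleyball/teal/spruce.

spruce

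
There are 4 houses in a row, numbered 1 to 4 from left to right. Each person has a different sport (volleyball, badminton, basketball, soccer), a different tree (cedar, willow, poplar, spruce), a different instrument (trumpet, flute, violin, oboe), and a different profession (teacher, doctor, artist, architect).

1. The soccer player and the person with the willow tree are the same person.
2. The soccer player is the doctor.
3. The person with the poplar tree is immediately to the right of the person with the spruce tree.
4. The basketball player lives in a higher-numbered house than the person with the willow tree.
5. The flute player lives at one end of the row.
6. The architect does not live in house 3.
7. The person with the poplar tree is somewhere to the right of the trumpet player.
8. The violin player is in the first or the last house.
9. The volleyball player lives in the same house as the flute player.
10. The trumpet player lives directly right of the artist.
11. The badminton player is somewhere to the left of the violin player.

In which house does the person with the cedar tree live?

1

From clue 11, the violin player must be in house 4.
Clue 9 places the volleyball player in house 1.
That leaves basketball as the sport for house 4.
House 1's instrument must be flute (nothing else left).
So house 1 gets cedar for tree.
The only tree still possible for house 4 is poplar.
Clue 3 places the person with the spruce tree in house 3.
House 2 tree: only willow fits.
The soccer player is in house 2 (clue 1).
The doctor is in house 2 (clue 2).
That leaves badminton as the sport for house 3.
House 1's profession must be artist (nothing else left).
That leaves teacher as the profession for house 3.
The only profession still possible for house 4 is architect.
Clue 10 places the trumpet player in house 2.
House 3's instrument must be oboe (nothing else left).
So: house 1 = volleyball/cedar/flute/artist, house 2 = soccer/willow/trumpet/doctor, house 3 = badminton/spruce/oboe/teacher, house 4 = basketball/poplar/violin/architect.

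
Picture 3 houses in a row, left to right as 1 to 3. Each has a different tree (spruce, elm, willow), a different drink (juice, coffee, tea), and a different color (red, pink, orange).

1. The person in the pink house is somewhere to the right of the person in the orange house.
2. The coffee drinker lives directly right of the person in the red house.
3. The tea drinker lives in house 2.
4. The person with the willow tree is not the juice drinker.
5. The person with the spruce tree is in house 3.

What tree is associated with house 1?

The tea drinker is in house 2 (clue 3).
The person with the spruce tree is in house 3 (clue 5).
House 1's drink must be juice (nothing else left).
The only drink still possible for house 3 is coffee.
So house 3 gets pink for color.
By clue 2, the person in the red house is in house 2.
The person with the willow tree is in house 2 (clue 4).
House 1's tree must be elm (nothing else left).
House 1 color: only orange fits.
So: house 1 = elm/juice/orange, house 2 = willow/tea/red, house 3 = spruce/coffee/pink.

elm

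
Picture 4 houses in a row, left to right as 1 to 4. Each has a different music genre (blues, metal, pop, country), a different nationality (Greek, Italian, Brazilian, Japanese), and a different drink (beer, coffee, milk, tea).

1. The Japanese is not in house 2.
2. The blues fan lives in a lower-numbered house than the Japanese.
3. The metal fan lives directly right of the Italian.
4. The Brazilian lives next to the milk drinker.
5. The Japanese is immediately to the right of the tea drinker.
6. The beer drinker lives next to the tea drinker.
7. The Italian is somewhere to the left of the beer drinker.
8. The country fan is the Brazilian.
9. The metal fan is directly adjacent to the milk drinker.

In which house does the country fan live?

1

The Japanese is narrowed to house 3 or 4; consider each.
Placing it in house 3 leads to a contradiction, so it's in house 4.
By clue 5, the tea drinker is in house 3.
The only music genre still possible for house 4 is pop.
The metal fan is narrowed to house 2 or 3; consider each.
Placing it in house 2 leads to a contradiction, so it's in house 3.
The Italian is in house 2 (clue 3).
By clue 7, the beer drinker is in house 4.
The only drink still possible for house 1 is coffee.
So house 2 gets milk for drink.
From clue 8, the country fan must be in house 1.
Clue 8 places the Brazilian in house 1.
So house 2 gets blues for music genre.
The only nationality still possible for house 3 is Greek.
So: house 1 = country/Brazilian/coffee, house 2 = blues/Italian/milk, house 3 = metal/Greek/tea, house 4 = pop/Japanese/beer.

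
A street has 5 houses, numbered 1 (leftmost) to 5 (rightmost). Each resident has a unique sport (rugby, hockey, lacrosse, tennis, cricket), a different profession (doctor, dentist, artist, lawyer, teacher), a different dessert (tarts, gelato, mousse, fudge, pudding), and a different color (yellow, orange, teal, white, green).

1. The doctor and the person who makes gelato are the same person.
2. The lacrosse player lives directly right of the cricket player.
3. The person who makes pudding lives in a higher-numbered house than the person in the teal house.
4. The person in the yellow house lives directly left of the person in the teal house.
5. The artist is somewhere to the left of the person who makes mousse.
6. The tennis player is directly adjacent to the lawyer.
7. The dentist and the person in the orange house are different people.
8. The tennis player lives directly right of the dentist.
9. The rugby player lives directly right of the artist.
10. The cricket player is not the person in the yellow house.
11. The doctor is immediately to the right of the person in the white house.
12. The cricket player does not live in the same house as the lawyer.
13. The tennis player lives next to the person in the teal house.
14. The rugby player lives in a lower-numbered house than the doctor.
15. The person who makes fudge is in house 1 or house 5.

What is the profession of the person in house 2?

The person who makes fudge is narrowed to house 1 or 5; consider each.
Placing it in house 5 leads to a contradiction, so it's in house 1.
The rugby player is narrowed to house 2 or 3 or 4; consider each.
Placing it in house 2 and house 4 leads to a contradiction, so it's in house 3.
The artist is in house 2 (clue 9).
The only dessert still possible for house 2 is tarts.
House 3 dessert: only mousse fits.
The cricket player is narrowed to house 1 or 4; consider each.
Placing it in house 1 leads to a contradiction, so it's in house 4.
Clue 2: the lacrosse player is in house 5.
The only sport still possible for house 1 is hockey.
That leaves tennis as the sport for house 2.
By clue 8, the dentist is in house 1.
Clue 13 places the person in the teal house in house 3.
So house 3 gets lawyer for profession.
The only color still possible for house 4 is white.
By clue 11, the doctor is in house 5.
So house 4 gets teacher for profession.
House 1 color: only green fits.
That leaves yellow as the color for house 2.
That leaves orange as the color for house 5.
By clue 1, the person who makes gelato is in house 5.
House 4 dessert: only pudding fits.
So: house 1 = hockey/dentist/fudge/green, house 2 = tennis/artist/tarts/yellow, house 3 = rugby/lawyer/mousse/teal, house 4 = cricket/teacher/pudding/white, house 5 = lacrosse/doctor/gelato/orange.

artist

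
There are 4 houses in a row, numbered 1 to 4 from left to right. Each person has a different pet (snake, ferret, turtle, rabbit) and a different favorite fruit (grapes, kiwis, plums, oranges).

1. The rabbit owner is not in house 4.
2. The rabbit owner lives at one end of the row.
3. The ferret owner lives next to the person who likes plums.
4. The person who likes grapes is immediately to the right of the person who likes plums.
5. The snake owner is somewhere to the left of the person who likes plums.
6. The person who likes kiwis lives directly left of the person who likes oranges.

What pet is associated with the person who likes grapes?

ferret

From clue 2, the rabbit owner must be in house 1.
So house 1 gets kiwis for favorite fruit.
Clue 5 places the person who likes plums in house 3.
By clue 6, the person who likes oranges is in house 2.
House 2 pet: only snake fits.
That leaves grapes as the favorite fruit for house 4.
By clue 3, the ferret owner is in house 4.
So house 3 gets turtle for pet.
So: house 1 = rabbit/kiwis, house 2 = snake/oranges, house 3 = turtle/plums, house 4 = ferret/grapes.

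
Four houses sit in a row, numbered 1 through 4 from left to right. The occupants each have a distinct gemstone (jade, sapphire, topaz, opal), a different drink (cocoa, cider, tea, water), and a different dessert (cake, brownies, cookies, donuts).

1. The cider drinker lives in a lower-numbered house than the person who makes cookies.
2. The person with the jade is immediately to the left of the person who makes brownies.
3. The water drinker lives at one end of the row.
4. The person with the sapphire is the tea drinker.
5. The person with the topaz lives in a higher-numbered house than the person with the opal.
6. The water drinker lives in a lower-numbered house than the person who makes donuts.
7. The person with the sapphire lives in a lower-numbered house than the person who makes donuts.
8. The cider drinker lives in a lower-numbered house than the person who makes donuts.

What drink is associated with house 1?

water

The water drinker is in house 1 (clue 6).
House 4 gemstone: only topaz fits.
The only dessert still possible for house 1 is cake.
House 4's drink must be cocoa (nothing else left).
So house 2 gets brownies for dessert.
Clue 2 places the person with the jade in house 1.
The person with the opal is narrowed to house 2 or 3; consider each.
Placing it in house 3 leads to a contradiction, so it's in house 2.
House 3's gemstone must be sapphire (nothing else left).
Clue 4: the tea drinker is in house 3.
Clue 7 places the person who makes donuts in house 4.
That leaves cider as the drink for house 2.
So house 3 gets cookies for dessert.
So: house 1 = jade/water/cake, house 2 = opal/cider/brownies, house 3 = sapphire/tea/cookies, house 4 = topaz/cocoa/donuts.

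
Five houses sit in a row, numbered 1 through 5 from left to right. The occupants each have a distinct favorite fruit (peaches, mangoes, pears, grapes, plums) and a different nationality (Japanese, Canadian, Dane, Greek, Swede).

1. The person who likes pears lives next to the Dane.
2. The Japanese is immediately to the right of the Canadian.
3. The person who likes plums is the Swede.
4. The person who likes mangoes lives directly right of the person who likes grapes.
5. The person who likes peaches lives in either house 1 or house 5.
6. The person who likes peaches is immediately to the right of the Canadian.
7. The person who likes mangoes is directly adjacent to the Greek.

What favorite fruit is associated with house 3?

From clue 6, the person who likes peaches must be in house 5.
From clue 6, the Canadian must be in house 4.
From clue 2, the Japanese must be in house 5.
The person who likes grapes is narrowed to house 1 or 2 or 3; consider each.
Placing it in house 1 and house 3 leads to a contradiction, so it's in house 2.
The person who likes mangoes is in house 3 (clue 4).
Clue 7: the Greek is in house 2.
House 1's favorite fruit must be plums (nothing else left).
House 4 favorite fruit: only pears fits.
By clue 1, the Dane is in house 3.
Clue 3: the Swede is in house 1.
So: house 1 = plums/Swede, house 2 = grapes/Greek, house 3 = mangoes/Dane, house 4 = pears/Canadian, house 5 = peaches/Japanese.

mangoes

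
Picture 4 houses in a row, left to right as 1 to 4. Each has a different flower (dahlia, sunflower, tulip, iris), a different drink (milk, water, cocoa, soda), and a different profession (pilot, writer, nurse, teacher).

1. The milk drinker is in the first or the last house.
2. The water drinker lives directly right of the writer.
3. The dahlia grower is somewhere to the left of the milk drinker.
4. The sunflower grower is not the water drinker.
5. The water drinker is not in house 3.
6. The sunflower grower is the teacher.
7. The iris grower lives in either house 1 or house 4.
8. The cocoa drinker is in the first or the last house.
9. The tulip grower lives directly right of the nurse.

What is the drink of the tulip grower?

From clue 3, the milk drinker must be in house 4.
So house 1 gets cocoa for drink.
That leaves water as the drink for house 2.
House 3 drink: only soda fits.
Clue 2 places the writer in house 1.
House 2 flower: only dahlia fits.
So house 1 gets iris for flower.
The sunflower grower is narrowed to house 3 or 4; consider each.
Placing it in house 3 leads to a contradiction, so it's in house 4.
From clue 6, the teacher must be in house 4.
That leaves tulip as the flower for house 3.
By clue 9, the nurse is in house 2.
House 3 profession: only pilot fits.
So: house 1 = iris/cocoa/writer, house 2 = dahlia/water/nurse, house 3 = tulip/soda/pilot, house 4 = sunflower/milk/teacher.

soda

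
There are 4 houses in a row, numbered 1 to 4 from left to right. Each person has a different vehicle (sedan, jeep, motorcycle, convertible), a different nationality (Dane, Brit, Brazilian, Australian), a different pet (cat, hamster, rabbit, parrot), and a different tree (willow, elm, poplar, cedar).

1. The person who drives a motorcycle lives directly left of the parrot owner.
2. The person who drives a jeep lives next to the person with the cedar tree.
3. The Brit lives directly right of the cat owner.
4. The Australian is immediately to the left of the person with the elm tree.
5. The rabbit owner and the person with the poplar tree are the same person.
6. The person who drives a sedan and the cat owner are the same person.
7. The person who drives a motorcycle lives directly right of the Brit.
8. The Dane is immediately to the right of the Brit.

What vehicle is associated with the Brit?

Clue 7 places the person who drives a motorcycle in house 3.
Clue 7 places the Brit in house 2.
The Dane is in house 3 (clue 8).
So house 1 gets Australian for nationality.
That leaves Brazilian as the nationality for house 4.
The parrot owner is in house 4 (clue 1).
The cat owner is in house 1 (clue 3).
By clue 4, the person with the elm tree is in house 2.
The person who drives a sedan is in house 1 (clue 6).
By clue 5, the rabbit owner is in house 3.
The person with the poplar tree is in house 3 (clue 5).
So house 2 gets hamster for pet.
House 1's tree must be cedar (nothing else left).
So house 4 gets willow for tree.
Clue 2: the person who drives a jeep is in house 2.
That leaves convertible as the vehicle for house 4.
So: house 1 = sedan/Australian/cat/cedar, house 2 = jeep/Brit/hamster/elm, house 3 = motorcycle/Dane/rabbit/poplar, house 4 = convertible/Brazilian/parrot/willow.

jeep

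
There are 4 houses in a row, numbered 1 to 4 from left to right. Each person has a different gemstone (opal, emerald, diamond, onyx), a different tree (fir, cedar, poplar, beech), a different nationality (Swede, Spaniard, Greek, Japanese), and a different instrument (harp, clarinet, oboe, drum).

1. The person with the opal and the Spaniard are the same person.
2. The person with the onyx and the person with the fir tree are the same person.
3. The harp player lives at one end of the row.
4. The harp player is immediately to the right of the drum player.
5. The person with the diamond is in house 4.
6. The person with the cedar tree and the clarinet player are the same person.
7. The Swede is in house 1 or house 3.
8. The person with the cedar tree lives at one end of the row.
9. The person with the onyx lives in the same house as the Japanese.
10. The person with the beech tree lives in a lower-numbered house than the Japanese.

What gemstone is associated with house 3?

onyx

The harp player is in house 4 (clue 4).
Clue 4 places the drum player in house 3.
Clue 5 places the person with the diamond in house 4.
From clue 6, the person with the cedar tree must be in house 1.
By clue 6, the clarinet player is in house 1.
So house 2 gets beech for tree.
So house 4 gets poplar for tree.
The only nationality still possible for house 4 is Greek.
The only instrument still possible for house 2 is oboe.
The person with the onyx is in house 3 (clue 2).
The Japanese is in house 3 (clue 9).
So house 3 gets fir for tree.
House 2's nationality must be Spaniard (nothing else left).
By clue 1, the person with the opal is in house 2.
House 1's gemstone must be emerald (nothing else left).
House 1's nationality must be Swede (nothing else left).
So: house 1 = emerald/cedar/Swede/clarinet, house 2 = opal/beech/Spaniard/oboe, house 3 = onyx/fir/Japanese/drum, house 4 = diamond/poplar/Greek/harp.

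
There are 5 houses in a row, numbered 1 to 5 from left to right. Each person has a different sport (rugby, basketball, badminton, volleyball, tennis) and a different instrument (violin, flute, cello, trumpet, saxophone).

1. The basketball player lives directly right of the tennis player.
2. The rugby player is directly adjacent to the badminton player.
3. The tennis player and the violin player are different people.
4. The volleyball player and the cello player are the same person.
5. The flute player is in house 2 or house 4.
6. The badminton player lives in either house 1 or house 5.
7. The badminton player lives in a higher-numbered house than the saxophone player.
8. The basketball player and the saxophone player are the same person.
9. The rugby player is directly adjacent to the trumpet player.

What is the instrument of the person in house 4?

Clue 7: the badminton player is in house 5.
By clue 2, the rugby player is in house 4.
The basketball player is narrowed to house 2 or 3; consider each.
Placing it in house 2 leads to a contradiction, so it's in house 3.
Clue 1 places the tennis player in house 2.
The saxophone player is in house 3 (clue 8).
So house 1 gets volleyball for sport.
Clue 4: the cello player is in house 1.
House 2 instrument: only flute fits.
That leaves violin as the instrument for house 4.
House 5's instrument must be trumpet (nothing else left).
So: house 1 = volleyball/cello, house 2 = tennis/flute, house 3 = basketball/saxophone, house 4 = rugby/violin, house 5 = badminton/trumpet.

violin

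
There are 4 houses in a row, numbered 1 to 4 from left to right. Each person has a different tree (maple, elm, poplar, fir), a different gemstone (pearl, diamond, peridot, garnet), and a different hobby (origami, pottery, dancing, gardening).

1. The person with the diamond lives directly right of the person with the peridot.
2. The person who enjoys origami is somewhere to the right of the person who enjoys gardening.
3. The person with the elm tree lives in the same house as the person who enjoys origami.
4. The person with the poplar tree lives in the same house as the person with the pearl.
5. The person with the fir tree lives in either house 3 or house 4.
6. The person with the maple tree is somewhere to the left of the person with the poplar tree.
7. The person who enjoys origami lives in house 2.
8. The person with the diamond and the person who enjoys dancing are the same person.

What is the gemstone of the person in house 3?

diamond

Clue 7: the person who enjoys origami is in house 2.
House 1's tree must be maple (nothing else left).
The person who enjoys gardening is in house 1 (clue 2).
Clue 3 places the person with the elm tree in house 2.
So house 1 gets garnet for gemstone.
House 2's gemstone must be peridot (nothing else left).
By clue 1, the person with the diamond is in house 3.
Clue 8 places the person who enjoys dancing in house 3.
So house 4 gets pearl for gemstone.
House 4's hobby must be pottery (nothing else left).
Clue 4 places the person with the poplar tree in house 4.
So house 3 gets fir for tree.
So: house 1 = maple/garnet/gardening, house 2 = elm/peridot/origami, house 3 = fir/diamond/dancing, house 4 = poplar/pearl/pottery.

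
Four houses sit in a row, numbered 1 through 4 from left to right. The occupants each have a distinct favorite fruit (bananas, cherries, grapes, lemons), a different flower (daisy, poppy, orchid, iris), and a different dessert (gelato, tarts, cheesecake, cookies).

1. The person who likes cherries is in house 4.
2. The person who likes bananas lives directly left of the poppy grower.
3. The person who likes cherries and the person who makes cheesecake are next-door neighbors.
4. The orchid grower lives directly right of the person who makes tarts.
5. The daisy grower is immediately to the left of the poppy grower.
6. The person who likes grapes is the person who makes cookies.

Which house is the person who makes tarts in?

The person who likes cherries is in house 4 (clue 1).
By clue 3, the person who makes cheesecake is in house 3.
The only dessert still possible for house 4 is gelato.
The person who likes grapes is narrowed to house 1 or 2; consider each.
Placing it in house 1 leads to a contradiction, so it's in house 2.
The person who makes cookies is in house 2 (clue 6).
The only dessert still possible for house 1 is tarts.
The orchid grower is in house 2 (clue 4).
From clue 2, the person who likes bananas must be in house 3.
By clue 5, the daisy grower is in house 3.
The only favorite fruit still possible for house 1 is lemons.
House 1's flower must be iris (nothing else left).
The only flower still possible for house 4 is poppy.
So: house 1 = lemons/iris/tarts, house 2 = grapes/orchid/cookies, house 3 = bananas/daisy/cheesecake, house 4 = cherries/poppy/gelato.

1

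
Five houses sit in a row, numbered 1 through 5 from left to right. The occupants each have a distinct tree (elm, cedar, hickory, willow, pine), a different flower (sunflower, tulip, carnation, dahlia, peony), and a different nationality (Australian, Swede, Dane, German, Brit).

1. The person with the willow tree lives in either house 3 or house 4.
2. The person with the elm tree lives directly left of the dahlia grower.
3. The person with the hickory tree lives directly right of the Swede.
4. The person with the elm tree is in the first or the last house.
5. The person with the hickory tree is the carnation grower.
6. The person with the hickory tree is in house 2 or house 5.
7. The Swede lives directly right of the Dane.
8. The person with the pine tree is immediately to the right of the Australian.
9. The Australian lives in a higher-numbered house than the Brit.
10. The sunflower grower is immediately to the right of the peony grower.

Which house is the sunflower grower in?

By clue 4, the person with the elm tree is in house 1.
House 5 nationality: only German fits.
Clue 2 places the dahlia grower in house 2.
From clue 3, the person with the hickory tree must be in house 5.
From clue 3, the Swede must be in house 4.
The carnation grower is in house 5 (clue 5).
By clue 7, the Dane is in house 3.
That leaves cedar as the tree for house 2.
The only nationality still possible for house 1 is Brit.
The only nationality still possible for house 2 is Australian.
Clue 8: the person with the pine tree is in house 3.
The sunflower grower is in house 4 (clue 10).
Clue 10 places the peony grower in house 3.
House 4 tree: only willow fits.
That leaves tulip as the flower for house 1.
So: house 1 = elm/tulip/Brit, house 2 = cedar/dahlia/Australian, house 3 = pine/peony/Dane, house 4 = willow/sunflower/Swede, house 5 = hickory/carnation/German.

4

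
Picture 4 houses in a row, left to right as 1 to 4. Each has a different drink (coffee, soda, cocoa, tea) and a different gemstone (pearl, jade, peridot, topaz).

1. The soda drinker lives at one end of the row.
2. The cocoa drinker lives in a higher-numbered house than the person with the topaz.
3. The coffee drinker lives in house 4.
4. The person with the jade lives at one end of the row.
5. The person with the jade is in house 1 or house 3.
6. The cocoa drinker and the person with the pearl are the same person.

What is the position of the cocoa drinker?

3

Clue 3 places the coffee drinker in house 4.
Clue 5 places the person with the jade in house 1.
That leaves soda as the drink for house 1.
Clue 2: the cocoa drinker is in house 3.
The person with the topaz is in house 2 (clue 2).
By clue 6, the person with the pearl is in house 3.
House 2's drink must be tea (nothing else left).
The only gemstone still possible for house 4 is peridot.
So: house 1 = soda/jade, house 2 = tea/topaz, house 3 = cocoa/pearl, house 4 = coffee/peridot.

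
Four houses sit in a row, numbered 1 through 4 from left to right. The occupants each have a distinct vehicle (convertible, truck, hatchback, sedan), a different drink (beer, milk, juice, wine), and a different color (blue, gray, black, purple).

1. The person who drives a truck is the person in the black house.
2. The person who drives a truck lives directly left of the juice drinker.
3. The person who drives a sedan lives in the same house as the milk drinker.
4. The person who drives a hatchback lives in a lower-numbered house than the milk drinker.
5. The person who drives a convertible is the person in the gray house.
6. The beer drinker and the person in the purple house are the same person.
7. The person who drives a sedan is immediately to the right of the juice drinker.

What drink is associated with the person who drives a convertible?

juice

The person who drives a sedan is narrowed to house 3 or 4; consider each.
Placing it in house 3 leads to a contradiction, so it's in house 4.
By clue 3, the milk drinker is in house 4.
Clue 7: the juice drinker is in house 3.
Clue 2 places the person who drives a truck in house 2.
That leaves blue as the color for house 4.
From clue 1, the person in the black house must be in house 2.
House 1's color must be purple (nothing else left).
House 3's color must be gray (nothing else left).
The person who drives a convertible is in house 3 (clue 5).
By clue 6, the beer drinker is in house 1.
So house 1 gets hatchback for vehicle.
That leaves wine as the drink for house 2.
So: house 1 = hatchback/beer/purple, house 2 = truck/wine/black, house 3 = convertible/juice/gray, house 4 = sedan/milk/blue.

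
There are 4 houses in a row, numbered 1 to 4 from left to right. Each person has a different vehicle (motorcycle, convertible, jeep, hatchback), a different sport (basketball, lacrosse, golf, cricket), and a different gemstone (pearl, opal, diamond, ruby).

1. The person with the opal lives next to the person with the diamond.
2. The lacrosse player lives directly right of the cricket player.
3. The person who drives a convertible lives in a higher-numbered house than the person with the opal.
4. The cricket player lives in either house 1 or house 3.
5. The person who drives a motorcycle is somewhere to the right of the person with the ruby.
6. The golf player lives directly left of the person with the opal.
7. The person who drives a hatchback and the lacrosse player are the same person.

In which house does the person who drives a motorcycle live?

2

The only vehicle still possible for house 1 is jeep.
The person who drives a convertible is narrowed to house 3 or 4; consider each.
Placing it in house 4 leads to a contradiction, so it's in house 3.
Clue 3 places the person with the opal in house 2.
By clue 6, the golf player is in house 1.
House 3 sport: only cricket fits.
The lacrosse player is in house 4 (clue 2).
Clue 7 places the person who drives a hatchback in house 4.
House 2's vehicle must be motorcycle (nothing else left).
House 2's sport must be basketball (nothing else left).
So house 4 gets pearl for gemstone.
Clue 5 places the person with the ruby in house 1.
House 3's gemstone must be diamond (nothing else left).
So: house 1 = jeep/golf/ruby, house 2 = motorcycle/basketball/opal, house 3 = convertible/cricket/diamond, house 4 = hatchback/lacrosse/pearl.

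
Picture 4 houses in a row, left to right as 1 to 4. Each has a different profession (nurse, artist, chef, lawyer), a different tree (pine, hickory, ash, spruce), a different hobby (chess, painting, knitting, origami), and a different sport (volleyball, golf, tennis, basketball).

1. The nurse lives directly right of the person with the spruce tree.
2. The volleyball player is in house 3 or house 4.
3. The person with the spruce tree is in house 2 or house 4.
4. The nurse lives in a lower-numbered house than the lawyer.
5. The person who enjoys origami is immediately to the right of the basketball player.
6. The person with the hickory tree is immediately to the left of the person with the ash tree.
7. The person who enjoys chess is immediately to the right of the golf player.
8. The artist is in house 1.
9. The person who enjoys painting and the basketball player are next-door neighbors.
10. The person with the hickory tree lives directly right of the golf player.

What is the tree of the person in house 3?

hickory

Clue 3: the person with the spruce tree is in house 2.
By clue 8, the artist is in house 1.
House 1's tree must be pine (nothing else left).
House 4's tree must be ash (nothing else left).
The nurse is in house 3 (clue 1).
Clue 4 places the lawyer in house 4.
Clue 10: the golf player is in house 2.
The only profession still possible for house 2 is chef.
House 3's tree must be hickory (nothing else left).
Clue 7: the person who enjoys chess is in house 3.
House 1 hobby: only knitting fits.
The person who enjoys origami is narrowed to house 2 or 4; consider each.
Placing it in house 2 leads to a contradiction, so it's in house 4.
From clue 5, the basketball player must be in house 3.
The only hobby still possible for house 2 is painting.
That leaves tennis as the sport for house 1.
That leaves volleyball as the sport for house 4.
So: house 1 = artist/pine/knitting/tennis, house 2 = chef/spruce/painting/golf, house 3 = nurse/hickory/chess/basketball, house 4 = lawyer/ash/origami/volleyball.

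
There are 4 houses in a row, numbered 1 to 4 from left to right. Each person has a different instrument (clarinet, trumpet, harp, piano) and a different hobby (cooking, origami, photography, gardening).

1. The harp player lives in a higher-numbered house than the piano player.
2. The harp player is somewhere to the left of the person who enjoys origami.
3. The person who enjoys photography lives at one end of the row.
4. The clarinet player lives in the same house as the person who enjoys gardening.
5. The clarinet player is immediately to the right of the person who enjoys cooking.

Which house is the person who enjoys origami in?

The harp player is narrowed to house 2 or 3; consider each.
Placing it in house 3 leads to a contradiction, so it's in house 2.
The piano player is in house 1 (clue 1).
House 1 hobby: only photography fits.
So house 2 gets cooking for hobby.
Clue 5: the clarinet player is in house 3.
So house 4 gets trumpet for instrument.
The person who enjoys gardening is in house 3 (clue 4).
House 4 hobby: only origami fits.
So: house 1 = piano/photography, house 2 = harp/cooking, house 3 = clarinet/gardening, house 4 = trumpet/origami.

4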